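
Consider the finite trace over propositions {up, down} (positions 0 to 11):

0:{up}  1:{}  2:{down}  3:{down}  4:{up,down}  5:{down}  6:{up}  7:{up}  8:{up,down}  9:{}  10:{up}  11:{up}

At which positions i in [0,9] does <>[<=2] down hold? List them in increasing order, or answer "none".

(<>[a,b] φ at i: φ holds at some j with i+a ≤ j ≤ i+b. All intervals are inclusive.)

0, 1, 2, 3, 4, 5, 6, 7, 8

Evaluate at each i in [0,9]:
  i=0: ✓ (witness j=2)
  i=1: ✓ (witness j=2)
  i=2: ✓ (witness j=2)
  i=3: ✓ (witness j=3)
  i=4: ✓ (witness j=4)
  i=5: ✓ (witness j=5)
  i=6: ✓ (witness j=8)
  i=7: ✓ (witness j=8)
  i=8: ✓ (witness j=8)
  i=9: ✗ (none in [9,11])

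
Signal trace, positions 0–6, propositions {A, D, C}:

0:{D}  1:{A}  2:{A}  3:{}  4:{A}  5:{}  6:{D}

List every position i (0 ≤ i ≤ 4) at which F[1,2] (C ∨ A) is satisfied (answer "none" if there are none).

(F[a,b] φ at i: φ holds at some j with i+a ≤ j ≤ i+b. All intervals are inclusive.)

Evaluate at each i in [0,4]:
  i=0: ✓ (witness j=1)
  i=1: ✓ (witness j=2)
  i=2: ✓ (witness j=4)
  i=3: ✓ (witness j=4)
  i=4: ✗ (none in [5,6])

0, 1, 2, 3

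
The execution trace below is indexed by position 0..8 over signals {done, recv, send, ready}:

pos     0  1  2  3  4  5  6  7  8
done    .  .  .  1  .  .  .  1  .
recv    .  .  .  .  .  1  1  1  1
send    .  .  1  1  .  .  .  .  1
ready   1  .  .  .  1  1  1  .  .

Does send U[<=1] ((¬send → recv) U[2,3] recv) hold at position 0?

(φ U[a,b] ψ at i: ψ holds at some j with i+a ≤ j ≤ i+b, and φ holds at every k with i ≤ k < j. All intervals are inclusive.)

Need some j in [0,1] with ((¬send → recv) U[2,3] recv), and send at every k in [0,j-1].
  j=0: ((¬send → recv) U[2,3] recv) — fails.
  j=1: ((¬send → recv) U[2,3] recv) — fails.
No j in the window works → until fails.

No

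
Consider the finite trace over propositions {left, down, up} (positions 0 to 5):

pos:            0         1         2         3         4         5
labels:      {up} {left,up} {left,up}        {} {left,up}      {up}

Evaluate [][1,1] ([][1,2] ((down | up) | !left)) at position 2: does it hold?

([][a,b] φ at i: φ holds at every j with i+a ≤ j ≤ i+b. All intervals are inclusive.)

Check [][1,2] ((down | up) | !left) at every j in [3,3]:
  j=3: holds on [4,5]
All positions satisfy it → formula holds.

Yes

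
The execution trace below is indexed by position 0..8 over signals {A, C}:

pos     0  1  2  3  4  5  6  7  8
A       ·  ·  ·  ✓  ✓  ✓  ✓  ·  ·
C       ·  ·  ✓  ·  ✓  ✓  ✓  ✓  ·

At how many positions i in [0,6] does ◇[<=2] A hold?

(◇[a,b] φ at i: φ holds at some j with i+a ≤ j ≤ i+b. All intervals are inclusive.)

6

Evaluate at each i in [0,6]:
  i=0: ✗ (none in [0,2])
  i=1: ✓ (witness j=3)
  i=2: ✓ (witness j=3)
  i=3: ✓ (witness j=3)
  i=4: ✓ (witness j=4)
  i=5: ✓ (witness j=5)
  i=6: ✓ (witness j=6)
Positions where it holds: {1, 2, 3, 4, 5, 6} → 6.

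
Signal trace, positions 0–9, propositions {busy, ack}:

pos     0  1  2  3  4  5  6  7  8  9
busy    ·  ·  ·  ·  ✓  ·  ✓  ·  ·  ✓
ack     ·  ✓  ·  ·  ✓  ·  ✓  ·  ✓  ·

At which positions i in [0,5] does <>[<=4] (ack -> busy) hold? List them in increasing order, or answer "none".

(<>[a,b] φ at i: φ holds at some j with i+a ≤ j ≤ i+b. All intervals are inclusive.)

Evaluate at each i in [0,5]:
  i=0: ✓ (witness j=0)
  i=1: ✓ (witness j=2)
  i=2: ✓ (witness j=2)
  i=3: ✓ (witness j=3)
  i=4: ✓ (witness j=4)
  i=5: ✓ (witness j=5)

0, 1, 2, 3, 4, 5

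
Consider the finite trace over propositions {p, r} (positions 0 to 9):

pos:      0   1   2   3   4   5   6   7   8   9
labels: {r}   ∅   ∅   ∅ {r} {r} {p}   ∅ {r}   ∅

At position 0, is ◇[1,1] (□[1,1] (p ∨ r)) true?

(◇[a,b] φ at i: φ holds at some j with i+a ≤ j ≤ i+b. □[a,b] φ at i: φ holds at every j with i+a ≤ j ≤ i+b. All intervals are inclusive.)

Does not hold

Check □[1,1] (p ∨ r) at each j in [1,1]:
  j=1: fails at 2
No position in the window satisfies it → formula fails.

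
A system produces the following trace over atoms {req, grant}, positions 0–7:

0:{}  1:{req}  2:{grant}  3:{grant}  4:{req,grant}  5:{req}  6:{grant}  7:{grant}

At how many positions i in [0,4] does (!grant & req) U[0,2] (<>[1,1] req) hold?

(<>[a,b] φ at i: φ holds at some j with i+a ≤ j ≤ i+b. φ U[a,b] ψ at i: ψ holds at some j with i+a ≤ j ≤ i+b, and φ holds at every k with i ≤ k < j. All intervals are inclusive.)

Evaluate at each i in [0,4]:
  i=0: ✓ (rhs at j=0)
  i=1: ✗ (lhs fails at k=2 before rhs at j=3)
  i=2: ✗ (lhs fails at k=2 before rhs at j=3)
  i=3: ✓ (rhs at j=3)
  i=4: ✓ (rhs at j=4)
Positions where it holds: {0, 3, 4} → 3.

3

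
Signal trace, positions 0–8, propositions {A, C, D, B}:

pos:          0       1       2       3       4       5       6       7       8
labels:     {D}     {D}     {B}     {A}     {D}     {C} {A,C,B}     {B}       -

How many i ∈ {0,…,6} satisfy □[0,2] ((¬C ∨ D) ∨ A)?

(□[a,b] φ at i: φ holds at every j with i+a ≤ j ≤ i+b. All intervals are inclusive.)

4

Evaluate at each i in [0,6]:
  i=0: ✓ (all of [0,2])
  i=1: ✓ (all of [1,3])
  i=2: ✓ (all of [2,4])
  i=3: ✗ (fails at j=5)
  i=4: ✗ (fails at j=5)
  i=5: ✗ (fails at j=5)
  i=6: ✓ (all of [6,8])
Positions where it holds: {0, 1, 2, 6} → 4.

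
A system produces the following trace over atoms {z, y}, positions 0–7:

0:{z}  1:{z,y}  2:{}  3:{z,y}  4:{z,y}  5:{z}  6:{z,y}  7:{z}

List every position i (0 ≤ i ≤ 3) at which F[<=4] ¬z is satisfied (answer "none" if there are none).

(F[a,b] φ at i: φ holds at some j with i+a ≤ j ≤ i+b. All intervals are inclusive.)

0, 1, 2

Evaluate at each i in [0,3]:
  i=0: ✓ (witness j=2)
  i=1: ✓ (witness j=2)
  i=2: ✓ (witness j=2)
  i=3: ✗ (none in [3,7])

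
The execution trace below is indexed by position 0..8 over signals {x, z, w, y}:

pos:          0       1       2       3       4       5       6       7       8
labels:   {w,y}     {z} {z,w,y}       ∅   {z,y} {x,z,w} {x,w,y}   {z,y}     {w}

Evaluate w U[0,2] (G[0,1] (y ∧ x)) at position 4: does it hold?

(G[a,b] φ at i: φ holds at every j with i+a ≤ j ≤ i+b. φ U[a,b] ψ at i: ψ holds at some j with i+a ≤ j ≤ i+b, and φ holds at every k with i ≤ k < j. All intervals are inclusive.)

Does not hold

Need some j in [4,6] with G[0,1] (y ∧ x), and w at every k in [4,j-1].
  j=4: G[0,1] (y ∧ x) — fails at 4.
  j=5: G[0,1] (y ∧ x) — fails at 5.
  j=6: G[0,1] (y ∧ x) — fails at 7.
No j in the window works → until fails.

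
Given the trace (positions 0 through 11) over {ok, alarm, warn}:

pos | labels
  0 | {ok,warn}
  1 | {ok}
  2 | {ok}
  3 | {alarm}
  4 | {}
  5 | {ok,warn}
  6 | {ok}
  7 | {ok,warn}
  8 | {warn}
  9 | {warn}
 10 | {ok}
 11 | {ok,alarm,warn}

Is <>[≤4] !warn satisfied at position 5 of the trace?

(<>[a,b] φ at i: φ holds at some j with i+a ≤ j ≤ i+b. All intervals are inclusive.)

Check !warn at each j in [5,9]:
  j=5: false
  j=6: true
  j=7: false
  j=8: false
  j=9: false
Found at j=6 → formula holds.

True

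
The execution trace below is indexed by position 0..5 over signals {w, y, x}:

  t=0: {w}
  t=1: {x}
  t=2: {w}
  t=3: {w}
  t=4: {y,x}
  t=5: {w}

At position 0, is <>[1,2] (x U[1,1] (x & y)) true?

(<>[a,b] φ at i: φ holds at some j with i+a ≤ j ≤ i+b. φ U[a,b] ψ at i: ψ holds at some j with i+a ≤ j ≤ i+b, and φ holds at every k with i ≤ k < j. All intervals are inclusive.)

Check (x U[1,1] (x & y)) at each j in [1,2]:
  j=1: fails
  j=2: fails
No position in the window satisfies it → formula fails.

False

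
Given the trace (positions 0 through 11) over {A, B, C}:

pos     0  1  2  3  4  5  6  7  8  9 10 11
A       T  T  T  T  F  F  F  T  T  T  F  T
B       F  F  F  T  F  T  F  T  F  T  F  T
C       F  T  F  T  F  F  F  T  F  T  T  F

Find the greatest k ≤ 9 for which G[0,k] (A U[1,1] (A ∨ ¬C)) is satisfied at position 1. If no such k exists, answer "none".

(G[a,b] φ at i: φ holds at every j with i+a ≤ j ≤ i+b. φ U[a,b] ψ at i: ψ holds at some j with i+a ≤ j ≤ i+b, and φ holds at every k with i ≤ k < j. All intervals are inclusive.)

(A U[1,1] (A ∨ ¬C)) must hold from j=1 onward; find where it first fails.
  j=1: holds
  j=2: holds
  j=3: holds
  j=4: fails
Holds on [1,3], so largest k = 2.

2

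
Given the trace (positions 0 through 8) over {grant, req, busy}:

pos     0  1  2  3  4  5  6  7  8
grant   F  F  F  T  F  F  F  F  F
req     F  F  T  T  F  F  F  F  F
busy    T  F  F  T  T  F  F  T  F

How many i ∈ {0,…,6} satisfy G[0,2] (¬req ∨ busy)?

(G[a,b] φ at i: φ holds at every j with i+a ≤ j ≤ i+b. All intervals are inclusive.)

4

Evaluate at each i in [0,6]:
  i=0: ✗ (fails at j=2)
  i=1: ✗ (fails at j=2)
  i=2: ✗ (fails at j=2)
  i=3: ✓ (all of [3,5])
  i=4: ✓ (all of [4,6])
  i=5: ✓ (all of [5,7])
  i=6: ✓ (all of [6,8])
Positions where it holds: {3, 4, 5, 6} → 4.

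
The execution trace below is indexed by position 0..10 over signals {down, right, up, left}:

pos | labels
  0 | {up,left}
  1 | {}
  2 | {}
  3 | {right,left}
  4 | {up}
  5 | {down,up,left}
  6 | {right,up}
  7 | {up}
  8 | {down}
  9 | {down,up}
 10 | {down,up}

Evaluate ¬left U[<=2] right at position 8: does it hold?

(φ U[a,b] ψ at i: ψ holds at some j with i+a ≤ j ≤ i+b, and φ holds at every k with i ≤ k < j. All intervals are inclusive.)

Need some j in [8,10] with right, and ¬left at every k in [8,j-1].
  j=8: right false.
  j=9: right false.
  j=10: right false.
No j in the window works → until fails.

False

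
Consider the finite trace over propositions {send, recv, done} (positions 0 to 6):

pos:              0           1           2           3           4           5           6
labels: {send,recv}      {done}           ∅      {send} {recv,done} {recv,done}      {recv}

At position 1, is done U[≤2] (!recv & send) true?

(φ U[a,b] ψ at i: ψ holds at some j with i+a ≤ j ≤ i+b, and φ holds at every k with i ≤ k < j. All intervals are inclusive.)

No

Need some j in [1,3] with (!recv & send), and done at every k in [1,j-1].
  j=1: (!recv & send) false.
  j=2: (!recv & send) false.
  j=3: (!recv & send) holds, but done fails at k=2 → not this j.
No j in the window works → until fails.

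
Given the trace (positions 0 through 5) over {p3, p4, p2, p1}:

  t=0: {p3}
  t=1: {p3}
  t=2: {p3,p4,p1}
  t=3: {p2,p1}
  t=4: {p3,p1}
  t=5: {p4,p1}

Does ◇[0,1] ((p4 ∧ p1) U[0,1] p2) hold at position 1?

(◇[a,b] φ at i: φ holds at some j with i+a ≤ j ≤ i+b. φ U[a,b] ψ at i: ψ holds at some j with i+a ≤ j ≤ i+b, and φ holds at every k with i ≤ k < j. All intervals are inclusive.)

True

Check ((p4 ∧ p1) U[0,1] p2) at each j in [1,2]:
  j=1: fails
  j=2: holds
Found at j=2 → formula holds.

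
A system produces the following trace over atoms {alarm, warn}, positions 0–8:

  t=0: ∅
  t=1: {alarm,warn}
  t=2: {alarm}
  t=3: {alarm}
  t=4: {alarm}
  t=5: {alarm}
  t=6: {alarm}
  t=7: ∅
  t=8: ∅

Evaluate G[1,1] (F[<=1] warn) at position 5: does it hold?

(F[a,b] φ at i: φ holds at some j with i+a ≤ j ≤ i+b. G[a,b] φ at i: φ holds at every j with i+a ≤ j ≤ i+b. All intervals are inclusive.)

Check F[<=1] warn at every j in [6,6]:
  j=6: fails (none in [6,7])
Fails at j=6 → formula fails.

No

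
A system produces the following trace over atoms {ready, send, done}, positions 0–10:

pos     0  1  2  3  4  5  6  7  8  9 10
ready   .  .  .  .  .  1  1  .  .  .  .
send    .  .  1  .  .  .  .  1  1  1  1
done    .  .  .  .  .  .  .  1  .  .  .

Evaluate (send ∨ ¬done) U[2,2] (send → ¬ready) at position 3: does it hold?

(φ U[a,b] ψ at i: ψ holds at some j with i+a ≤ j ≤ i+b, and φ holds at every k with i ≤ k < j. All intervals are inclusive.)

Yes

Need some j in [5,5] with (send → ¬ready), and (send ∨ ¬done) at every k in [3,j-1].
  j=5: (send → ¬ready) holds; (send ∨ ¬done) holds at every k in [3,4] → satisfied.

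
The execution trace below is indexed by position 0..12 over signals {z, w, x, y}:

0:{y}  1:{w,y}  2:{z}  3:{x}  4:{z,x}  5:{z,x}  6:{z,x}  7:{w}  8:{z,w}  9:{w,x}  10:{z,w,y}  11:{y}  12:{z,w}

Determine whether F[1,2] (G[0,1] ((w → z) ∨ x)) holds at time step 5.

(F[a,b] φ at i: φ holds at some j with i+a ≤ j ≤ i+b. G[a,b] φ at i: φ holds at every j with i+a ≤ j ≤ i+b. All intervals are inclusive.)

Check G[0,1] ((w → z) ∨ x) at each j in [6,7]:
  j=6: fails at 7
  j=7: fails at 7
No position in the window satisfies it → formula fails.

False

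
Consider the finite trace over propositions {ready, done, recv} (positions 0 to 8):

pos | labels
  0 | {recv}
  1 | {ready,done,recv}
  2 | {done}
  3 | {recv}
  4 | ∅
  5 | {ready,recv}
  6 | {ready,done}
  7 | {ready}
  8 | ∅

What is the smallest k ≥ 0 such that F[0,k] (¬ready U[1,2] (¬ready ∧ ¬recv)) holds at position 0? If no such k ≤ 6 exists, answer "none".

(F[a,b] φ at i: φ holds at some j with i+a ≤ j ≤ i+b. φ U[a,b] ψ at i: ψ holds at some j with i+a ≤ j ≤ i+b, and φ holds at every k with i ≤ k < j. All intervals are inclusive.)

2

Scan j = 0,1,… for (¬ready U[1,2] (¬ready ∧ ¬recv)):
  j=0: fails
  j=1: fails
  j=2: holds
First hit at j=2, so smallest k = 2-0 = 2.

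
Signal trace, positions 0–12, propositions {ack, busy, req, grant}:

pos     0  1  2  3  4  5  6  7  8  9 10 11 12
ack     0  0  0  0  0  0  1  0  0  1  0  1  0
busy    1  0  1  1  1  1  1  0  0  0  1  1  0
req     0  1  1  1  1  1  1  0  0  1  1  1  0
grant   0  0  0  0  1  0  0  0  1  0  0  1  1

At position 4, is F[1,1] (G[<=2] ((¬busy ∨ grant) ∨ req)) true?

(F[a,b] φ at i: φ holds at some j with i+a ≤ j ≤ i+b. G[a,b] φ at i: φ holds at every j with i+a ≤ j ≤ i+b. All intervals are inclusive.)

Check G[<=2] ((¬busy ∨ grant) ∨ req) at each j in [5,5]:
  j=5: holds on [5,7]
Found at j=5 → formula holds.

Yes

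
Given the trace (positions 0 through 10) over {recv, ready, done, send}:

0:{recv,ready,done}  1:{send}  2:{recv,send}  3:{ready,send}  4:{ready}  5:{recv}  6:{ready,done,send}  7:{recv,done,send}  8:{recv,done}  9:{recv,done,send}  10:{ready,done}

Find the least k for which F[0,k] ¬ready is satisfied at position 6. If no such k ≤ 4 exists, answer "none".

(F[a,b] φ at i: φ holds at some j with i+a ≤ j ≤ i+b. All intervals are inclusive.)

Scan j = 6,7,… for ¬ready:
  j=6: fails
  j=7: holds
First hit at j=7, so smallest k = 7-6 = 1.

1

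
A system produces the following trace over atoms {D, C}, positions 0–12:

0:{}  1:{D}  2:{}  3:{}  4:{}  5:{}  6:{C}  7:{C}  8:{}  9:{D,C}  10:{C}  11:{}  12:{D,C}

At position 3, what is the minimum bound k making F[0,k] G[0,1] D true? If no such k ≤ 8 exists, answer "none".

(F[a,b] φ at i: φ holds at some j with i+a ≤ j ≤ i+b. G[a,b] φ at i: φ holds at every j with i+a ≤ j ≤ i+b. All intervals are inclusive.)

none

Scan j = 3,4,… for G[0,1] D:
  j=3: fails
  j=4: fails
  j=5: fails
  j=6: fails
  j=7: fails
  j=8: fails
  j=9: fails
  j=10: fails
  j=11: fails
No j in [3,11] satisfies it → none.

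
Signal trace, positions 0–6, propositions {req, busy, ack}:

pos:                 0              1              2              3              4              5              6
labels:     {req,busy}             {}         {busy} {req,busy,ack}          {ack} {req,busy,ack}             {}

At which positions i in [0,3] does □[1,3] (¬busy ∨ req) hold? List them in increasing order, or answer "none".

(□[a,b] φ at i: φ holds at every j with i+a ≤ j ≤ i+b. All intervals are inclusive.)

Evaluate at each i in [0,3]:
  i=0: ✗ (fails at j=2)
  i=1: ✗ (fails at j=2)
  i=2: ✓ (all of [3,5])
  i=3: ✓ (all of [4,6])

2, 3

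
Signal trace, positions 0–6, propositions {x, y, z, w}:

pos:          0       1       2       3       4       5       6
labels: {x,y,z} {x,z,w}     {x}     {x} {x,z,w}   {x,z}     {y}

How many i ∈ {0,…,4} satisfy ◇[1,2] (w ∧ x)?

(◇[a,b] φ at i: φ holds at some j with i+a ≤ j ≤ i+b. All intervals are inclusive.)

3

Evaluate at each i in [0,4]:
  i=0: ✓ (witness j=1)
  i=1: ✗ (none in [2,3])
  i=2: ✓ (witness j=4)
  i=3: ✓ (witness j=4)
  i=4: ✗ (none in [5,6])
Positions where it holds: {0, 2, 3} → 3.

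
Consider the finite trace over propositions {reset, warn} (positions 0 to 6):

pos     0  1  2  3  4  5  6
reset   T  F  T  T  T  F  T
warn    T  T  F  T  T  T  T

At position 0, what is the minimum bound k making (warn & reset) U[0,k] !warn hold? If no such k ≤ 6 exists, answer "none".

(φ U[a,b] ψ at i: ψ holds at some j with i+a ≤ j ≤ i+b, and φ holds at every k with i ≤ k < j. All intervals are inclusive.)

none

Need earliest j ≥ 0 with !warn, and (warn & reset) at every k in [0,j-1].
  j=0: rhs fails.
  j=1: rhs fails.
  j=2: rhs holds but lhs fails at k=1.
  j=3: rhs fails.
  j=4: rhs fails.
  j=5: rhs fails.
  j=6: rhs fails.
No witness within the range → none.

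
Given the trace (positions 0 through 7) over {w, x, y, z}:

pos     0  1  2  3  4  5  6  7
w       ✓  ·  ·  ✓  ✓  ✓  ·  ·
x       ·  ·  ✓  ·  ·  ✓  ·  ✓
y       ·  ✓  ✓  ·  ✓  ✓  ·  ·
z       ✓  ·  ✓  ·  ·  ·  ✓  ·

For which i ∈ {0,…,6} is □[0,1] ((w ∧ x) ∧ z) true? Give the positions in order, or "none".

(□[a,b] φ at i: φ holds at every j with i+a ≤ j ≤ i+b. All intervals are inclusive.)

none

Evaluate at each i in [0,6]:
  i=0: ✗ (fails at j=0)
  i=1: ✗ (fails at j=1)
  i=2: ✗ (fails at j=2)
  i=3: ✗ (fails at j=3)
  i=4: ✗ (fails at j=4)
  i=5: ✗ (fails at j=5)
  i=6: ✗ (fails at j=6)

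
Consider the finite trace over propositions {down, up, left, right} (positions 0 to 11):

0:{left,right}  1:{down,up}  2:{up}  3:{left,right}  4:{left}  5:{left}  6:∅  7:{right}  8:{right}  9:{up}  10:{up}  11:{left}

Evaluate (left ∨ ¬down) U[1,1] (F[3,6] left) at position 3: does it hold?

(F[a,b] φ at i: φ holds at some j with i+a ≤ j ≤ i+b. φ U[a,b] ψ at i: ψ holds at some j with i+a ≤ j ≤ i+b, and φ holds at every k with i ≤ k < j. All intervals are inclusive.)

No

Need some j in [4,4] with F[3,6] left, and (left ∨ ¬down) at every k in [3,j-1].
  j=4: F[3,6] left — fails (none in [7,10]).
No j in the window works → until fails.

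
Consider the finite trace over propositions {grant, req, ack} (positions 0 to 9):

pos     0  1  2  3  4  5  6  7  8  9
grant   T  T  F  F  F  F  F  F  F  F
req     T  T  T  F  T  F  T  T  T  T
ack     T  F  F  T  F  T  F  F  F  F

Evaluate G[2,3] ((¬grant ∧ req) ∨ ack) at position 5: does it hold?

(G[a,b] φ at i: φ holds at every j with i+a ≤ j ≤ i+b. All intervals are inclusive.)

Check ((¬grant ∧ req) ∨ ack) at every j in [7,8]:
  j=7: true
  j=8: true
All positions satisfy it → formula holds.

Yes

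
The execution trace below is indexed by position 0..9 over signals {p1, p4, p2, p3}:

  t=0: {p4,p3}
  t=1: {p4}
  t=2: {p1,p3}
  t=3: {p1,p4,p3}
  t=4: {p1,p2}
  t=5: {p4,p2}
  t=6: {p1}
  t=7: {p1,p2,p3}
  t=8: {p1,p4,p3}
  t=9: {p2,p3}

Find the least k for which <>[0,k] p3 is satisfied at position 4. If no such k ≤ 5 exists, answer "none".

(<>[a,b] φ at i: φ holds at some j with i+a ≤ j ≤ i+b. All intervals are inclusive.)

Scan j = 4,5,… for p3:
  j=4: fails
  j=5: fails
  j=6: fails
  j=7: holds
First hit at j=7, so smallest k = 7-4 = 3.

3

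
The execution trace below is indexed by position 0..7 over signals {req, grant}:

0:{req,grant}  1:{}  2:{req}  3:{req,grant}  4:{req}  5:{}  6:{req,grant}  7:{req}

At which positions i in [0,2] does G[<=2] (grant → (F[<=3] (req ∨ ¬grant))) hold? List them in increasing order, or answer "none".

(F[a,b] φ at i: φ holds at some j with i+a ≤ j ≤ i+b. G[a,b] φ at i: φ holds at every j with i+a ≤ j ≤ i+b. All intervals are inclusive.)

Evaluate at each i in [0,2]:
  i=0: ✓ (all of [0,2])
  i=1: ✓ (all of [1,3])
  i=2: ✓ (all of [2,4])

0, 1, 2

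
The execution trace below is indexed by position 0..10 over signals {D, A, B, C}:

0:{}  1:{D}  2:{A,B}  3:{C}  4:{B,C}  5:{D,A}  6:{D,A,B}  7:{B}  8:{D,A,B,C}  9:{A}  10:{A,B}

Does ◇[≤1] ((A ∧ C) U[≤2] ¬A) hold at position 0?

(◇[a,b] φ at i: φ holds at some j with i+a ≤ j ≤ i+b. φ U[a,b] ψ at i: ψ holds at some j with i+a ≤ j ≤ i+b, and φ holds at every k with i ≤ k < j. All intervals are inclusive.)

Holds

Check ((A ∧ C) U[≤2] ¬A) at each j in [0,1]:
  j=0: holds
  j=1: holds
Found at j=0 → formula holds.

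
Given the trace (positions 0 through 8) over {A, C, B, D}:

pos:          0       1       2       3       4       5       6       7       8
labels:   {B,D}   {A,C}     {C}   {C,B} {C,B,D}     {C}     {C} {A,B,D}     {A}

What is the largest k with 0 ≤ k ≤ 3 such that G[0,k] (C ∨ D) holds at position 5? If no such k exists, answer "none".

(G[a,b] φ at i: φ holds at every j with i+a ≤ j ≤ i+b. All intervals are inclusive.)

2

(C ∨ D) must hold from j=5 onward; find where it first fails.
  j=5: holds
  j=6: holds
  j=7: holds
  j=8: fails
Holds on [5,7], so largest k = 2.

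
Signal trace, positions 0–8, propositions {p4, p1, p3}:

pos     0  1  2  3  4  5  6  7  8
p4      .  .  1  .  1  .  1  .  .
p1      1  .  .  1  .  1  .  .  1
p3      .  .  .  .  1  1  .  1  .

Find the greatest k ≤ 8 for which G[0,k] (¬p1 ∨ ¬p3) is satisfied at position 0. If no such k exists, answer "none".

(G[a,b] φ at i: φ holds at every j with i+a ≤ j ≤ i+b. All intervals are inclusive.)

(¬p1 ∨ ¬p3) must hold from j=0 onward; find where it first fails.
  j=0: holds
  j=1: holds
  j=2: holds
  j=3: holds
  j=4: holds
  j=5: fails
Holds on [0,4], so largest k = 4.

4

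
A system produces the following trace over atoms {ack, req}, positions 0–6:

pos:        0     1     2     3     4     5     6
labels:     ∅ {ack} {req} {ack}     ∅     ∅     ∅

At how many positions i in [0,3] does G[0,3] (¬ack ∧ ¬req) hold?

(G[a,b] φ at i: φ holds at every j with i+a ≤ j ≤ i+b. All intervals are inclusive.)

Evaluate at each i in [0,3]:
  i=0: ✗ (fails at j=1)
  i=1: ✗ (fails at j=1)
  i=2: ✗ (fails at j=2)
  i=3: ✗ (fails at j=3)
Positions where it holds: {} → 0.

0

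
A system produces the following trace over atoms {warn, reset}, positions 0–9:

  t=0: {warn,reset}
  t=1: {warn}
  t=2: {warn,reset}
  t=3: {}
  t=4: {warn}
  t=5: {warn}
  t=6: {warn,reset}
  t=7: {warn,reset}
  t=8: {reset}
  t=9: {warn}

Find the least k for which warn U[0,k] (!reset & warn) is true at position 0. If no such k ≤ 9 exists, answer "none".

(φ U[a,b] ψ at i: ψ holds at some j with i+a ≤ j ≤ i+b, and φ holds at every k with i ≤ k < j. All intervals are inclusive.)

Need earliest j ≥ 0 with (!reset & warn), and warn at every k in [0,j-1].
  j=0: rhs fails.
  j=1: rhs holds; lhs holds on [0,0]. k = 1.

1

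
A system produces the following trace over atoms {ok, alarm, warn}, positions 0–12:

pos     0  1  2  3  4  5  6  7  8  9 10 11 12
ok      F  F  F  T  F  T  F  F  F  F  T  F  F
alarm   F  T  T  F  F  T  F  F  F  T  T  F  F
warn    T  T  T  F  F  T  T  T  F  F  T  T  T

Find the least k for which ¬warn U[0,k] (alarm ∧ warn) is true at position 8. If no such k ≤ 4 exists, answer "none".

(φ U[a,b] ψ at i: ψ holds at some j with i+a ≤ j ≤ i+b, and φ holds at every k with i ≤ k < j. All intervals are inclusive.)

2

Need earliest j ≥ 8 with (alarm ∧ warn), and ¬warn at every k in [8,j-1].
  j=8: rhs fails.
  j=9: rhs fails.
  j=10: rhs holds; lhs holds on [8,9]. k = 2.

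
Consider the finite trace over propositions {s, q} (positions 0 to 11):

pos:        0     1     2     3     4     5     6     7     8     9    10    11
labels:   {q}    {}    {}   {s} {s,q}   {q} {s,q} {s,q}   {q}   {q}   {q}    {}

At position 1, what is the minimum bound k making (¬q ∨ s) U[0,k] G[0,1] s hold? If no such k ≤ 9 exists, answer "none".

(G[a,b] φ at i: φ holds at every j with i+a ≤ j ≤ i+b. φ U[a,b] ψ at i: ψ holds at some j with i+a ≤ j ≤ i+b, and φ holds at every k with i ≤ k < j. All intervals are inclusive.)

2

Need earliest j ≥ 1 with G[0,1] s, and (¬q ∨ s) at every k in [1,j-1].
  j=1: rhs fails.
  j=2: rhs fails.
  j=3: rhs holds; lhs holds on [1,2]. k = 2.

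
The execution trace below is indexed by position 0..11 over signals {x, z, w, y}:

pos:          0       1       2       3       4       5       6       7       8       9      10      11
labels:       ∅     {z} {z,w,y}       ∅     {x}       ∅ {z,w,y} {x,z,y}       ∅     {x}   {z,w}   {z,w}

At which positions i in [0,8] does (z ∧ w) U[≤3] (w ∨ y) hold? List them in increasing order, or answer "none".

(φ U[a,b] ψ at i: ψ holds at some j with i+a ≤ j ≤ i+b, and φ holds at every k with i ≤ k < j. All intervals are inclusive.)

2, 6, 7

Evaluate at each i in [0,8]:
  i=0: ✗ (lhs fails at k=0 before rhs at j=2)
  i=1: ✗ (lhs fails at k=1 before rhs at j=2)
  i=2: ✓ (rhs at j=2)
  i=3: ✗ (lhs fails at k=3 before rhs at j=6)
  i=4: ✗ (lhs fails at k=4 before rhs at j=6)
  i=5: ✗ (lhs fails at k=5 before rhs at j=6)
  i=6: ✓ (rhs at j=6)
  i=7: ✓ (rhs at j=7)
  i=8: ✗ (lhs fails at k=8 before rhs at j=10)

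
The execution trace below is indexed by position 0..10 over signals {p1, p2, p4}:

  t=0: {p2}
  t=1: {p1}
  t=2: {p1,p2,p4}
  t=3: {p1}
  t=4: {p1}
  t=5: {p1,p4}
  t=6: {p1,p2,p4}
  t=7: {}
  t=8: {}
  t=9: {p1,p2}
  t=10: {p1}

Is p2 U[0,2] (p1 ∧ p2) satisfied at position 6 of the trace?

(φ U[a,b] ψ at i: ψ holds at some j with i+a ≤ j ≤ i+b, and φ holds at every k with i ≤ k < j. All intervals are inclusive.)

Need some j in [6,8] with (p1 ∧ p2), and p2 at every k in [6,j-1].
  j=6: (p1 ∧ p2) holds; no prefix to check → satisfied.

Holds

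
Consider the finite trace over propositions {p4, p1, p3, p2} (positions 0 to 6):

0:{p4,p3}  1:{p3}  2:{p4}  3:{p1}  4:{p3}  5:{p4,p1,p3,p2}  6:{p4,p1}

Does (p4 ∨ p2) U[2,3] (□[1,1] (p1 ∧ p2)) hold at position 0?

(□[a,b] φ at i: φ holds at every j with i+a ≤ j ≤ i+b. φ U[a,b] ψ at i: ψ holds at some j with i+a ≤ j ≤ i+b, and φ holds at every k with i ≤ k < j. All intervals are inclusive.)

Need some j in [2,3] with □[1,1] (p1 ∧ p2), and (p4 ∨ p2) at every k in [0,j-1].
  j=2: □[1,1] (p1 ∧ p2) — fails at 3.
  j=3: □[1,1] (p1 ∧ p2) — fails at 4.
No j in the window works → until fails.

No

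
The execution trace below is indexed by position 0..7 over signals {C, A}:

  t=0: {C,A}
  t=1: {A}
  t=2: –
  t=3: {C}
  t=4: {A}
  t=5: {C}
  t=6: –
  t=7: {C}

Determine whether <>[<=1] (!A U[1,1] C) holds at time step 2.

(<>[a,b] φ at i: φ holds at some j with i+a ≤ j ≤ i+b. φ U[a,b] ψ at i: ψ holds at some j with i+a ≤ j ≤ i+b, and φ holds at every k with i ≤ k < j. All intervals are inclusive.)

True

Check (!A U[1,1] C) at each j in [2,3]:
  j=2: holds
  j=3: fails
Found at j=2 → formula holds.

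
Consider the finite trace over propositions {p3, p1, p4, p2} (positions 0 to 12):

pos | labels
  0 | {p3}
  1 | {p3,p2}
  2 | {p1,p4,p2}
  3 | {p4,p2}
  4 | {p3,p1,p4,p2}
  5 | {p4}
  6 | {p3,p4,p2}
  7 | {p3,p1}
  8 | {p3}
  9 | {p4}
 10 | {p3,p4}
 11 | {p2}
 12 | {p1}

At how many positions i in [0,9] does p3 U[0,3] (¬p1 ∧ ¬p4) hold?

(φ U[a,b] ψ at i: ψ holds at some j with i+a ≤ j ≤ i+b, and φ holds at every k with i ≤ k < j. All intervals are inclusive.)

5

Evaluate at each i in [0,9]:
  i=0: ✓ (rhs at j=0)
  i=1: ✓ (rhs at j=1)
  i=2: ✗ (no rhs in [2,5])
  i=3: ✗ (no rhs in [3,6])
  i=4: ✗ (no rhs in [4,7])
  i=5: ✗ (lhs fails at k=5 before rhs at j=8)
  i=6: ✓ (rhs at j=8; lhs holds on [6,7])
  i=7: ✓ (rhs at j=8; lhs holds on [7,7])
  i=8: ✓ (rhs at j=8)
  i=9: ✗ (lhs fails at k=9 before rhs at j=11)
Positions where it holds: {0, 1, 6, 7, 8} → 5.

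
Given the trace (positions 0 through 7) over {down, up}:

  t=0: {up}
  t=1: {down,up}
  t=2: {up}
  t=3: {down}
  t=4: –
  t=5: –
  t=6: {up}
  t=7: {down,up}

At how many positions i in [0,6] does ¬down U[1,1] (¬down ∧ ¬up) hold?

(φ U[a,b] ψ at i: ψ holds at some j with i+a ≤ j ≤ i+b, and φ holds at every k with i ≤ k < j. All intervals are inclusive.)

Evaluate at each i in [0,6]:
  i=0: ✗ (no rhs in [1,1])
  i=1: ✗ (no rhs in [2,2])
  i=2: ✗ (no rhs in [3,3])
  i=3: ✗ (lhs fails at k=3 before rhs at j=4)
  i=4: ✓ (rhs at j=5; lhs holds on [4,4])
  i=5: ✗ (no rhs in [6,6])
  i=6: ✗ (no rhs in [7,7])
Positions where it holds: {4} → 1.

1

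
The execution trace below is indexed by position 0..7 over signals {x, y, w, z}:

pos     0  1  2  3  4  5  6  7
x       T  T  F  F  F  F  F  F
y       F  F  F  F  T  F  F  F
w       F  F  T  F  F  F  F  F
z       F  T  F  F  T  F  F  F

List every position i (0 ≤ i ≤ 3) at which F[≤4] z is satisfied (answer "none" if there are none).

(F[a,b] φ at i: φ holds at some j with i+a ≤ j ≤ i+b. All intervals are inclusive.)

0, 1, 2, 3

Evaluate at each i in [0,3]:
  i=0: ✓ (witness j=1)
  i=1: ✓ (witness j=1)
  i=2: ✓ (witness j=4)
  i=3: ✓ (witness j=4)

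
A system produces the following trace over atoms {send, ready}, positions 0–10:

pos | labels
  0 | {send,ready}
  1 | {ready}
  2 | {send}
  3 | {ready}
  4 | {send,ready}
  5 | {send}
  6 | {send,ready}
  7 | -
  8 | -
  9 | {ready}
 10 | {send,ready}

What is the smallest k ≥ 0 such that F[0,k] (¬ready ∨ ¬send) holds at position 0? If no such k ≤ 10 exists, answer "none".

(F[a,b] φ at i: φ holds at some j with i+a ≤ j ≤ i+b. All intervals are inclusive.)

1

Scan j = 0,1,… for (¬ready ∨ ¬send):
  j=0: fails
  j=1: holds
First hit at j=1, so smallest k = 1-0 = 1.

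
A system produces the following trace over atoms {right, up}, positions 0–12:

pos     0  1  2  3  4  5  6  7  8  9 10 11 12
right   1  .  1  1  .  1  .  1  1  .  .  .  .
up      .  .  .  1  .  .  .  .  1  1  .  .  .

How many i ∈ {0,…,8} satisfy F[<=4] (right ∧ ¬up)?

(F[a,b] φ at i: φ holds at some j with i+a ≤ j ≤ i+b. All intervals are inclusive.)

8

Evaluate at each i in [0,8]:
  i=0: ✓ (witness j=0)
  i=1: ✓ (witness j=2)
  i=2: ✓ (witness j=2)
  i=3: ✓ (witness j=5)
  i=4: ✓ (witness j=5)
  i=5: ✓ (witness j=5)
  i=6: ✓ (witness j=7)
  i=7: ✓ (witness j=7)
  i=8: ✗ (none in [8,12])
Positions where it holds: {0, 1, 2, 3, 4, 5, 6, 7} → 8.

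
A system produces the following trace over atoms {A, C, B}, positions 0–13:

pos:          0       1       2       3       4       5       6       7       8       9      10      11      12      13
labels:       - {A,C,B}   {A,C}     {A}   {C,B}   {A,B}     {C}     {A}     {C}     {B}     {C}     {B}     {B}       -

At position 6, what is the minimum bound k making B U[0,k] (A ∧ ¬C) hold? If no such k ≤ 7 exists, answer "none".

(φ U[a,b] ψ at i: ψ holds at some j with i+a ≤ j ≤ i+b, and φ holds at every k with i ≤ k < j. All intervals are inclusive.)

none

Need earliest j ≥ 6 with (A ∧ ¬C), and B at every k in [6,j-1].
  j=6: rhs fails.
  j=7: rhs holds but lhs fails at k=6.
  j=8: rhs fails.
  j=9: rhs fails.
  j=10: rhs fails.
  j=11: rhs fails.
  j=12: rhs fails.
  j=13: rhs fails.
No witness within the range → none.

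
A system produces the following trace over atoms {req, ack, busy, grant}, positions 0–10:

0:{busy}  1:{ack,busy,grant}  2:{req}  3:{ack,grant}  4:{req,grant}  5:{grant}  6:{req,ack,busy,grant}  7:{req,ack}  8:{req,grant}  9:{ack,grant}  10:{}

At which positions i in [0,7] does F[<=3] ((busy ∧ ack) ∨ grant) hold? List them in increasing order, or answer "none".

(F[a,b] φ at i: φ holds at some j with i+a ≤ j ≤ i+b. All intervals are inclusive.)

Evaluate at each i in [0,7]:
  i=0: ✓ (witness j=1)
  i=1: ✓ (witness j=1)
  i=2: ✓ (witness j=3)
  i=3: ✓ (witness j=3)
  i=4: ✓ (witness j=4)
  i=5: ✓ (witness j=5)
  i=6: ✓ (witness j=6)
  i=7: ✓ (witness j=8)

0, 1, 2, 3, 4, 5, 6, 7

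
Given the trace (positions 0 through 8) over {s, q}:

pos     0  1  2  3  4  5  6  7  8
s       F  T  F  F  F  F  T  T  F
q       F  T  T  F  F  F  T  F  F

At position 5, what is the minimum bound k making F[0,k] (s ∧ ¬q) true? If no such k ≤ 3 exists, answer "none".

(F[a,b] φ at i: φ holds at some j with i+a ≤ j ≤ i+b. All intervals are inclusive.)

2

Scan j = 5,6,… for (s ∧ ¬q):
  j=5: fails
  j=6: fails
  j=7: holds
First hit at j=7, so smallest k = 7-5 = 2.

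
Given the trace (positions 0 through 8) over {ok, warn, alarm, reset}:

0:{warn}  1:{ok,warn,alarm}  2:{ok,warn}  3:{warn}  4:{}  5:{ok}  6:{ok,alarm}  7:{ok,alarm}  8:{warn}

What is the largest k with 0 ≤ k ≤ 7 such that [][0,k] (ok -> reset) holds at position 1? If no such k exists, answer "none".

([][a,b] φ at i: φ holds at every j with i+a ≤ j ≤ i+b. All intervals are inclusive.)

none

(ok -> reset) must hold from j=1 onward; find where it first fails.
  j=1: fails → no k works.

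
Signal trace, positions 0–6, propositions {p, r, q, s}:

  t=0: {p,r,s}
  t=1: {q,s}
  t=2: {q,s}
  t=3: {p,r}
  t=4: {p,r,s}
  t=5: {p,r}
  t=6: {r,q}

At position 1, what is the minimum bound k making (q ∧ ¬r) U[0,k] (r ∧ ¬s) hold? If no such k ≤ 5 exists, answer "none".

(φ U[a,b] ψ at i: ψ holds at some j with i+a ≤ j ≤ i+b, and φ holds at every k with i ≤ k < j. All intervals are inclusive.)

2

Need earliest j ≥ 1 with (r ∧ ¬s), and (q ∧ ¬r) at every k in [1,j-1].
  j=1: rhs fails.
  j=2: rhs fails.
  j=3: rhs holds; lhs holds on [1,2]. k = 2.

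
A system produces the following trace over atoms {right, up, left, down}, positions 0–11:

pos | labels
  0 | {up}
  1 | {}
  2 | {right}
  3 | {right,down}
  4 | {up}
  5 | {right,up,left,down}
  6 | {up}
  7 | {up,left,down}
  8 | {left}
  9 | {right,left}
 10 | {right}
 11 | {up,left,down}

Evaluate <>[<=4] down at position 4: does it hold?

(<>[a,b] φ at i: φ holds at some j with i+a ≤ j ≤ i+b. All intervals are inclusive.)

Yes

Check down at each j in [4,8]:
  j=4: false
  j=5: true
  j=6: false
  j=7: true
  j=8: false
Found at j=5 → formula holds.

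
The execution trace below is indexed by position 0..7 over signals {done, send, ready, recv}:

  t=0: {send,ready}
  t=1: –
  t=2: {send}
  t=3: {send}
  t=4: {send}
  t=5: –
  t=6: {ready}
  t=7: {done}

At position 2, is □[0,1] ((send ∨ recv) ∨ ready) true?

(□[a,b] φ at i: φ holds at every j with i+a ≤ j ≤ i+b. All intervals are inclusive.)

Check ((send ∨ recv) ∨ ready) at every j in [2,3]:
  j=2: true
  j=3: true
All positions satisfy it → formula holds.

True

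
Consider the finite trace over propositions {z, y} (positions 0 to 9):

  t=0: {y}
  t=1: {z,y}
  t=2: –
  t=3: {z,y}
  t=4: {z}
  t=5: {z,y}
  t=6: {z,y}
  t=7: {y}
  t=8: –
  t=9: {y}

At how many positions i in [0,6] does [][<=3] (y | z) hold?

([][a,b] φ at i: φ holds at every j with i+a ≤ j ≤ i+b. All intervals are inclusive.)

2

Evaluate at each i in [0,6]:
  i=0: ✗ (fails at j=2)
  i=1: ✗ (fails at j=2)
  i=2: ✗ (fails at j=2)
  i=3: ✓ (all of [3,6])
  i=4: ✓ (all of [4,7])
  i=5: ✗ (fails at j=8)
  i=6: ✗ (fails at j=8)
Positions where it holds: {3, 4} → 2.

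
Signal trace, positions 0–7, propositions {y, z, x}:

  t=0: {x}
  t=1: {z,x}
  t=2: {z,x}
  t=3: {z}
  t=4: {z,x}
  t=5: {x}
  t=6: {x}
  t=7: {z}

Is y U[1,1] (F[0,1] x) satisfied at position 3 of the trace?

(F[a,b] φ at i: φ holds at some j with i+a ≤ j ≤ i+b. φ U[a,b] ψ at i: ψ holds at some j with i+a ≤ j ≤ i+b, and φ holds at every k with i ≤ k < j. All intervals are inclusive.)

Need some j in [4,4] with F[0,1] x, and y at every k in [3,j-1].
  j=4: F[0,1] x holds, but y fails at k=3 → not this j.
No j in the window works → until fails.

Does not hold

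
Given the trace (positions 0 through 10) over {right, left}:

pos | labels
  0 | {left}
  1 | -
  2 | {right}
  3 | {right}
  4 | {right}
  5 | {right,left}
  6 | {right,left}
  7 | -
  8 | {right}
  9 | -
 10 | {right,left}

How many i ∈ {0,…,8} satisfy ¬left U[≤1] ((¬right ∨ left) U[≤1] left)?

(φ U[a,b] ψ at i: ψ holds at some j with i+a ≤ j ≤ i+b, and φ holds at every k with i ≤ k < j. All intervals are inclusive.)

5

Evaluate at each i in [0,8]:
  i=0: ✓ (rhs at j=0)
  i=1: ✗ (no rhs in [1,2])
  i=2: ✗ (no rhs in [2,3])
  i=3: ✗ (no rhs in [3,4])
  i=4: ✓ (rhs at j=5; lhs holds on [4,4])
  i=5: ✓ (rhs at j=5)
  i=6: ✓ (rhs at j=6)
  i=7: ✗ (no rhs in [7,8])
  i=8: ✓ (rhs at j=9; lhs holds on [8,8])
Positions where it holds: {0, 4, 5, 6, 8} → 5.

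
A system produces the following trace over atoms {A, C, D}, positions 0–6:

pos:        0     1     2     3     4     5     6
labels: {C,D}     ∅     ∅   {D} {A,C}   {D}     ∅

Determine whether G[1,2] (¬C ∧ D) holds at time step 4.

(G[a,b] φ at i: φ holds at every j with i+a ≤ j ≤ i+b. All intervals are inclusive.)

False

Check (¬C ∧ D) at every j in [5,6]:
  j=5: true
  j=6: false
Fails at j=6 → formula fails.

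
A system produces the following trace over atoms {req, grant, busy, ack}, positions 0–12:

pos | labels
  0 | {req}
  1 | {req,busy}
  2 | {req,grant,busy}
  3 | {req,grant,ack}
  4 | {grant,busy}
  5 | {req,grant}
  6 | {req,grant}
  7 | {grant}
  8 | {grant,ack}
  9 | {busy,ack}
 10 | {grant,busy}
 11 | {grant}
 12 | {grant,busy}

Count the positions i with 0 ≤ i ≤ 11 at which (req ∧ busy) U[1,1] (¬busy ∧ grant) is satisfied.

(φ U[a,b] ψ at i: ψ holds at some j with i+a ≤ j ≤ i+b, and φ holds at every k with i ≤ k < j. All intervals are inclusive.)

1

Evaluate at each i in [0,11]:
  i=0: ✗ (no rhs in [1,1])
  i=1: ✗ (no rhs in [2,2])
  i=2: ✓ (rhs at j=3; lhs holds on [2,2])
  i=3: ✗ (no rhs in [4,4])
  i=4: ✗ (lhs fails at k=4 before rhs at j=5)
  i=5: ✗ (lhs fails at k=5 before rhs at j=6)
  i=6: ✗ (lhs fails at k=6 before rhs at j=7)
  i=7: ✗ (lhs fails at k=7 before rhs at j=8)
  i=8: ✗ (no rhs in [9,9])
  i=9: ✗ (no rhs in [10,10])
  i=10: ✗ (lhs fails at k=10 before rhs at j=11)
  i=11: ✗ (no rhs in [12,12])
Positions where it holds: {2} → 1.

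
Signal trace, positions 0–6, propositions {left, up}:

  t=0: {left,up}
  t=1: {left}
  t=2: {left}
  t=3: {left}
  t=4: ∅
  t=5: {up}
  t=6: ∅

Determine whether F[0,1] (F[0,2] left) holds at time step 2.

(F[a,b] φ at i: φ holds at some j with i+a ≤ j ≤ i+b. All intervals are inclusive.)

Check F[0,2] left at each j in [2,3]:
  j=2: holds (witness at 2)
  j=3: holds (witness at 3)
Found at j=2 → formula holds.

Holds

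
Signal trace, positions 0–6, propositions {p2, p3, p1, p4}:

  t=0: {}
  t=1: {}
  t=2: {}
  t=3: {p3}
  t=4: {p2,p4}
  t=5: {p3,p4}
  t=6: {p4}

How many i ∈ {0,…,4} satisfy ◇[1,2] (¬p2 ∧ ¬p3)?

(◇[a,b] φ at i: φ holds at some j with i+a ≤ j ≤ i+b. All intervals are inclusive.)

3

Evaluate at each i in [0,4]:
  i=0: ✓ (witness j=1)
  i=1: ✓ (witness j=2)
  i=2: ✗ (none in [3,4])
  i=3: ✗ (none in [4,5])
  i=4: ✓ (witness j=6)
Positions where it holds: {0, 1, 4} → 3.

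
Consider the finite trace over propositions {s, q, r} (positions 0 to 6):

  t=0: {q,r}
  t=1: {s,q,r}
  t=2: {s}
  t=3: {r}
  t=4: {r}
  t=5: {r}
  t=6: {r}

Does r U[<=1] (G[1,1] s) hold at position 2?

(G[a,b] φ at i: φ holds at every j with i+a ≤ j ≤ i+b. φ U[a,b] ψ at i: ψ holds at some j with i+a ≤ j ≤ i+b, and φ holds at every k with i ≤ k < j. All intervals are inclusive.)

False

Need some j in [2,3] with G[1,1] s, and r at every k in [2,j-1].
  j=2: G[1,1] s — fails at 3.
  j=3: G[1,1] s — fails at 4.
No j in the window works → until fails.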